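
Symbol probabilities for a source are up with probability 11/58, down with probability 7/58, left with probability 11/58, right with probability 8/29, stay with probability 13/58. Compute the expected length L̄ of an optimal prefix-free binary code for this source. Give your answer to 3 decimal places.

2.310 bits/symbol

Repeatedly combine the two least-probable nodes; the expected code length is the sum of the merged weights.
merge 7/58 + 11/58 → 9/29
merge 11/58 + 13/58 → 12/29
merge 8/29 + 9/29 → 17/29
merge 12/29 + 17/29 → 1
L = 9/29 + 12/29 + 17/29 + 1 = 67/29 ≈ 2.310 bits/symbol.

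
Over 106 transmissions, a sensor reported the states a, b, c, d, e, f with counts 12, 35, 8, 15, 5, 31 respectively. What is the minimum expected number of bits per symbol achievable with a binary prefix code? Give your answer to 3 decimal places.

Probabilities are the counts divided by 106.
Repeatedly combine the two least-probable nodes; the expected code length is the sum of the merged weights.
merge 5/106 + 4/53 → 13/106
merge 6/53 + 13/106 → 25/106
merge 15/106 + 25/106 → 20/53
merge 31/106 + 35/106 → 33/53
merge 20/53 + 33/53 → 1
L = 13/106 + 25/106 + 20/53 + 33/53 + 1 = 125/53 ≈ 2.358 bits/symbol.

2.358 bits/symbol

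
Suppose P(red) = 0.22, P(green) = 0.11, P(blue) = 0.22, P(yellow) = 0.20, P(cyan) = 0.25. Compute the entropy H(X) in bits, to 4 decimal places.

H = −Σ pᵢ log₂ pᵢ.
−0.22·log₂(0.22) = 0.4806
−0.11·log₂(0.11) = 0.3503
−0.22·log₂(0.22) = 0.4806
−0.20·log₂(0.20) = 0.4644
−0.25·log₂(0.25) = 0.5000
Sum ≈ 2.2758 → 2.2758 bits.

2.2758 bits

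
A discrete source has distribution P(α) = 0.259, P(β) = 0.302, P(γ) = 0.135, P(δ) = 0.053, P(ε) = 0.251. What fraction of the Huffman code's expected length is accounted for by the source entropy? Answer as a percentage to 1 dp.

97.9%

Entropy H = −Σ p log₂ p ≈ 2.1416 bits.
Huffman merges: 53/1000+27/200→47/250; 47/250+251/1000→439/1000; 259/1000+151/500→561/1000; 439/1000+561/1000→1. L = 547/250 ≈ 2.1880.
Efficiency = H/L = 2.1416/2.1880 = 97.9%.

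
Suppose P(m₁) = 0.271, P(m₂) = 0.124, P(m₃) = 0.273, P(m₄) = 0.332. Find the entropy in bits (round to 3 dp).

H = −Σ pᵢ log₂ pᵢ.
−0.271·log₂(0.271) = 0.5105
−0.124·log₂(0.124) = 0.3734
−0.273·log₂(0.273) = 0.5113
−0.332·log₂(0.332) = 0.5281
Sum ≈ 1.9234 → 1.923 bits.

1.923 bits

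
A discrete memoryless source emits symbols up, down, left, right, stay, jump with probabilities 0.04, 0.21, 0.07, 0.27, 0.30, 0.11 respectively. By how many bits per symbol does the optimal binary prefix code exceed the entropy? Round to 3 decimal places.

0.021 bits

Entropy H = −Σ p log₂ p ≈ 2.3085 bits.
Huffman merges: 1/25+7/100→11/100; 11/100+11/100→11/50; 21/100+11/50→43/100; 27/100+3/10→57/100; 43/100+57/100→1. L = 233/100 ≈ 2.3300.
L − H = 2.3300 − 2.3085 = 0.021 bits.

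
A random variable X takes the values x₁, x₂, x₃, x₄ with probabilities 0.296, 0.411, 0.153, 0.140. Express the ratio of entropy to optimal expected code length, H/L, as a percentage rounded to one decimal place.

98.8%

Entropy H = −Σ p log₂ p ≈ 1.8586 bits.
Huffman merges: 7/50+153/1000→293/1000; 293/1000+37/125→589/1000; 411/1000+589/1000→1. L = 941/500 ≈ 1.8820.
Efficiency = H/L = 1.8586/1.8820 = 98.8%.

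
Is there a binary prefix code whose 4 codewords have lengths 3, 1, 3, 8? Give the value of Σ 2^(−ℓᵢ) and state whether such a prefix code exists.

With common denominator 2^8 = 256: Σ 2^(−ℓᵢ) = 32/256 + 128/256 + 32/256 + 1/256 = 193/256 = 0.75390625.
Kraft's inequality requires Σ ≤ 1; here Σ = 0.75390625 ≤ 1, so such a prefix code exists.

0.75390625; yes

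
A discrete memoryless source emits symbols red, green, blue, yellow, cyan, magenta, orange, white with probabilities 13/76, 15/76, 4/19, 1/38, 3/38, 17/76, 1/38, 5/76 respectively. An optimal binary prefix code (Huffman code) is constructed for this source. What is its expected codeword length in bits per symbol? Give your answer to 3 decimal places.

Repeatedly combine the two least-probable nodes; the expected code length is the sum of the merged weights.
merge 1/38 + 1/38 → 1/19
merge 1/19 + 5/76 → 9/76
merge 3/38 + 9/76 → 15/76
merge 13/76 + 15/76 → 7/19
merge 15/76 + 4/19 → 31/76
merge 17/76 + 7/19 → 45/76
merge 31/76 + 45/76 → 1
L = 1/19 + 9/76 + 15/76 + 7/19 + 31/76 + 45/76 + 1 = 52/19 ≈ 2.737 bits/symbol.

2.737 bits/symbol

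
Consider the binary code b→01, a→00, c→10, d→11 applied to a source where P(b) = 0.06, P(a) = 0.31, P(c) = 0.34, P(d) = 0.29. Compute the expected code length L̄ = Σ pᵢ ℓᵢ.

2 bits/symbol

L̄ = Σ pᵢ·ℓᵢ = 0.06·2 + 0.31·2 + 0.34·2 + 0.29·2 = 2 bits/symbol.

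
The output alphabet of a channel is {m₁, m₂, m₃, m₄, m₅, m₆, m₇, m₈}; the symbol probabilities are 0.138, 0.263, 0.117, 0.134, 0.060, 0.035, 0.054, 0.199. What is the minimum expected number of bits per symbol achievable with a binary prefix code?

Repeatedly combine the two least-probable nodes; the expected code length is the sum of the merged weights.
merge 7/200 + 27/500 → 89/1000
merge 3/50 + 89/1000 → 149/1000
merge 117/1000 + 67/500 → 251/1000
merge 69/500 + 149/1000 → 287/1000
merge 199/1000 + 251/1000 → 9/20
merge 263/1000 + 287/1000 → 11/20
merge 9/20 + 11/20 → 1
L = 89/1000 + 149/1000 + 251/1000 + 287/1000 + 9/20 + 11/20 + 1 = 347/125 = 2.776 bits/symbol.

2.776 bits/symbol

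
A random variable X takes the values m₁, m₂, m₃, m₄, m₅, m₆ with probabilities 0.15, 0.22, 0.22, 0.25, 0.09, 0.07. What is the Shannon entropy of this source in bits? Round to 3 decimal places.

2.453 bits

H = −Σ pᵢ log₂ pᵢ.
−0.15·log₂(0.15) = 0.4105
−0.22·log₂(0.22) = 0.4806
−0.22·log₂(0.22) = 0.4806
−0.25·log₂(0.25) = 0.5000
−0.09·log₂(0.09) = 0.3127
−0.07·log₂(0.07) = 0.2686
Sum ≈ 2.4529 → 2.453 bits.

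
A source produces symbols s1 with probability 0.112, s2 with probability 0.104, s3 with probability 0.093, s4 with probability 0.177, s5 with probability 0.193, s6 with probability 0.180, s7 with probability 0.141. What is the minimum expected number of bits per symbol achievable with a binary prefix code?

2.807 bits/symbol

Repeatedly combine the two least-probable nodes; the expected code length is the sum of the merged weights.
merge 93/1000 + 13/125 → 197/1000
merge 14/125 + 141/1000 → 253/1000
merge 177/1000 + 9/50 → 357/1000
merge 193/1000 + 197/1000 → 39/100
merge 253/1000 + 357/1000 → 61/100
merge 39/100 + 61/100 → 1
L = 197/1000 + 253/1000 + 357/1000 + 39/100 + 61/100 + 1 = 2807/1000 = 2.807 bits/symbol.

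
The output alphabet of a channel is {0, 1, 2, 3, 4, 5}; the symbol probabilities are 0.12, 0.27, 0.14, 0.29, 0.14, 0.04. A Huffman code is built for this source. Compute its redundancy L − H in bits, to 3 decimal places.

0.065 bits

Entropy H = −Σ p log₂ p ≈ 2.3750 bits.
Huffman merges: 1/25+3/25→4/25; 7/50+7/50→7/25; 4/25+27/100→43/100; 7/25+29/100→57/100; 43/100+57/100→1. L = 61/25 ≈ 2.4400.
L − H = 2.4400 − 2.3750 = 0.065 bits.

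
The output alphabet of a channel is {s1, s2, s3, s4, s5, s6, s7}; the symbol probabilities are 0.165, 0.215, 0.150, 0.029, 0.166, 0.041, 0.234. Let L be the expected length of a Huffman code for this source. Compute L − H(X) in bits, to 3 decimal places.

0.047 bits

Entropy H = −Σ p log₂ p ≈ 2.5737 bits.
Huffman merges: 29/1000+41/1000→7/100; 7/100+3/20→11/50; 33/200+83/500→331/1000; 43/200+11/50→87/200; 117/500+331/1000→113/200; 87/200+113/200→1. L = 2621/1000 ≈ 2.6210.
L − H = 2.6210 − 2.5737 = 0.047 bits.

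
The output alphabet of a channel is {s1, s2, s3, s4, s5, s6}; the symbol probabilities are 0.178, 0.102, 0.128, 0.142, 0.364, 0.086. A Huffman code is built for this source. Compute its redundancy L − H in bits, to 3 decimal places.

Entropy H = −Σ p log₂ p ≈ 2.3938 bits.
Huffman merges: 43/500+51/500→47/250; 16/125+71/500→27/100; 89/500+47/250→183/500; 27/100+91/250→317/500; 183/500+317/500→1. L = 1229/500 ≈ 2.4580.
L − H = 2.4580 − 2.3938 = 0.064 bits.

0.064 bits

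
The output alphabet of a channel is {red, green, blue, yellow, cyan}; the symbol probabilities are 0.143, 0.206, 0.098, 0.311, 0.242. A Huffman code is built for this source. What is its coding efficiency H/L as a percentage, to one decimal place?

Entropy H = −Σ p log₂ p ≈ 2.2186 bits.
Huffman merges: 49/500+143/1000→241/1000; 103/500+241/1000→447/1000; 121/500+311/1000→553/1000; 447/1000+553/1000→1. L = 2241/1000 ≈ 2.2410.
Efficiency = H/L = 2.2186/2.2410 = 99.0%.

99.0%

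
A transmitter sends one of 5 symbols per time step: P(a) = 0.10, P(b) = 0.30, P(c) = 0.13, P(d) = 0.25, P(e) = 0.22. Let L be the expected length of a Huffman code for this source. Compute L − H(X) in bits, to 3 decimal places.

Entropy H = −Σ p log₂ p ≈ 2.2165 bits.
Huffman merges: 1/10+13/100→23/100; 11/50+23/100→9/20; 1/4+3/10→11/20; 9/20+11/20→1. L = 223/100 ≈ 2.2300.
L − H = 2.2300 − 2.2165 = 0.013 bits.

0.013 bits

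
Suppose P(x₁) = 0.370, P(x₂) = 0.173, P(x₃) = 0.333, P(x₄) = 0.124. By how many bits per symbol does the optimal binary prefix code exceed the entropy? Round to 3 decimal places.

Entropy H = −Σ p log₂ p ≈ 1.8703 bits.
Huffman merges: 31/250+173/1000→297/1000; 297/1000+333/1000→63/100; 37/100+63/100→1. L = 1927/1000 ≈ 1.9270.
L − H = 1.9270 − 1.8703 = 0.057 bits.

0.057 bits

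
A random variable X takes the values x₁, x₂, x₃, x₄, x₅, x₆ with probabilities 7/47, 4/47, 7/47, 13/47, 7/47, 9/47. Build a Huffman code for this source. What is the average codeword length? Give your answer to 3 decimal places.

2.532 bits/symbol

Repeatedly combine the two least-probable nodes; the expected code length is the sum of the merged weights.
merge 4/47 + 7/47 → 11/47
merge 7/47 + 7/47 → 14/47
merge 9/47 + 11/47 → 20/47
merge 13/47 + 14/47 → 27/47
merge 20/47 + 27/47 → 1
L = 11/47 + 14/47 + 20/47 + 27/47 + 1 = 119/47 ≈ 2.532 bits/symbol.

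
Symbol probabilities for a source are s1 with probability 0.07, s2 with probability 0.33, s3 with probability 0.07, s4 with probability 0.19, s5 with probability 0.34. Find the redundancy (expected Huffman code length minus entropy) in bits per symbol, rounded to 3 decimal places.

Entropy H = −Σ p log₂ p ≈ 2.0493 bits.
Huffman merges: 7/100+7/100→7/50; 7/50+19/100→33/100; 33/100+33/100→33/50; 17/50+33/50→1. L = 213/100 ≈ 2.1300.
L − H = 2.1300 − 2.0493 = 0.081 bits.

0.081 bits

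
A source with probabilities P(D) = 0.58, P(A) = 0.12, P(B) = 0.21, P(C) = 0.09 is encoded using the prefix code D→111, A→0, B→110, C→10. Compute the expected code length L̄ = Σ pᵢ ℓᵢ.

L̄ = Σ pᵢ·ℓᵢ = 0.58·3 + 0.12·1 + 0.21·3 + 0.09·2 = 2.67 bits/symbol.

2.67 bits/symbol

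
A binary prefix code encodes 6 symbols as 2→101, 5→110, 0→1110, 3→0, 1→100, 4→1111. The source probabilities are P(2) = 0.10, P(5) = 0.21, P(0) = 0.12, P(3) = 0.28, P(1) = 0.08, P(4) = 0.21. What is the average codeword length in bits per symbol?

L̄ = Σ pᵢ·ℓᵢ = 0.10·3 + 0.21·3 + 0.12·4 + 0.28·1 + 0.08·3 + 0.21·4 = 2.77 bits/symbol.

2.77 bits/symbol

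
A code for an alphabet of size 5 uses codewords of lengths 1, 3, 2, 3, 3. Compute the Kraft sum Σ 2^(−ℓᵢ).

With common denominator 2^3 = 8: Σ 2^(−ℓᵢ) = 4/8 + 1/8 + 2/8 + 1/8 + 1/8 = 9/8 = 1.125.

1.125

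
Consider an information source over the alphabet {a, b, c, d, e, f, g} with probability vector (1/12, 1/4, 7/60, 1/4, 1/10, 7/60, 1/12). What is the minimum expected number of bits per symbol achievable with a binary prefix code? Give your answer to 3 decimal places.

Repeatedly combine the two least-probable nodes; the expected code length is the sum of the merged weights.
merge 1/12 + 1/12 → 1/6
merge 1/10 + 7/60 → 13/60
merge 7/60 + 1/6 → 17/60
merge 13/60 + 1/4 → 7/15
merge 1/4 + 17/60 → 8/15
merge 7/15 + 8/15 → 1
L = 1/6 + 13/60 + 17/60 + 7/15 + 8/15 + 1 = 8/3 ≈ 2.667 bits/symbol.

2.667 bits/symbol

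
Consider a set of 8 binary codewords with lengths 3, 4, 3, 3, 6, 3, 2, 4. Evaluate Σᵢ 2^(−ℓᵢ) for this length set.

0.890625

With common denominator 2^6 = 64: Σ 2^(−ℓᵢ) = 8/64 + 4/64 + 8/64 + 8/64 + 1/64 + 8/64 + 16/64 + 4/64 = 57/64 = 0.890625.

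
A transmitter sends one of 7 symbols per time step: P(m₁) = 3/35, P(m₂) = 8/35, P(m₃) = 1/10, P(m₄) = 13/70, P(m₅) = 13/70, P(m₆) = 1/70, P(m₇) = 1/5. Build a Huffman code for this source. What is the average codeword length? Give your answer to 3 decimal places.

Repeatedly combine the two least-probable nodes; the expected code length is the sum of the merged weights.
merge 1/70 + 3/35 → 1/10
merge 1/10 + 1/10 → 1/5
merge 13/70 + 13/70 → 13/35
merge 1/5 + 1/5 → 2/5
merge 8/35 + 13/35 → 3/5
merge 2/5 + 3/5 → 1
L = 1/10 + 1/5 + 13/35 + 2/5 + 3/5 + 1 = 187/70 ≈ 2.671 bits/symbol.

2.671 bits/symbol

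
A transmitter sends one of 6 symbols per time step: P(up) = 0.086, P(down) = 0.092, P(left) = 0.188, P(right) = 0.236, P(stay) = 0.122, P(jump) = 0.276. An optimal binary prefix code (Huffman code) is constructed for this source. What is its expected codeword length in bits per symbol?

2.478 bits/symbol

Repeatedly combine the two least-probable nodes; the expected code length is the sum of the merged weights.
merge 43/500 + 23/250 → 89/500
merge 61/500 + 89/500 → 3/10
merge 47/250 + 59/250 → 53/125
merge 69/250 + 3/10 → 72/125
merge 53/125 + 72/125 → 1
L = 89/500 + 3/10 + 53/125 + 72/125 + 1 = 1239/500 = 2.478 bits/symbol.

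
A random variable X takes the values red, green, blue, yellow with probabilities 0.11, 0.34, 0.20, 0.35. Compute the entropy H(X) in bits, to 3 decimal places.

1.874 bits

H = −Σ pᵢ log₂ pᵢ.
−0.11·log₂(0.11) = 0.3503
−0.34·log₂(0.34) = 0.5292
−0.20·log₂(0.20) = 0.4644
−0.35·log₂(0.35) = 0.5301
Sum ≈ 1.8739 → 1.874 bits.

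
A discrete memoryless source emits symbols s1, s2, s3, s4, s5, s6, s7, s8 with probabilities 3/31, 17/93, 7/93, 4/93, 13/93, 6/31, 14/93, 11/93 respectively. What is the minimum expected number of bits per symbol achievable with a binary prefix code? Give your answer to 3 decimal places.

Repeatedly combine the two least-probable nodes; the expected code length is the sum of the merged weights.
merge 4/93 + 7/93 → 11/93
merge 3/31 + 11/93 → 20/93
merge 11/93 + 13/93 → 8/31
merge 14/93 + 17/93 → 1/3
merge 6/31 + 20/93 → 38/93
merge 8/31 + 1/3 → 55/93
merge 38/93 + 55/93 → 1
L = 11/93 + 20/93 + 8/31 + 1/3 + 38/93 + 55/93 + 1 = 272/93 ≈ 2.925 bits/symbol.

2.925 bits/symbol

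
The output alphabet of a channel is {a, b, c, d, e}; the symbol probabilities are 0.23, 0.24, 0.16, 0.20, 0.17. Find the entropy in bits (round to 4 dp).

2.3038 bits

H = −Σ pᵢ log₂ pᵢ.
−0.23·log₂(0.23) = 0.4877
−0.24·log₂(0.24) = 0.4941
−0.16·log₂(0.16) = 0.4230
−0.20·log₂(0.20) = 0.4644
−0.17·log₂(0.17) = 0.4346
Sum ≈ 2.3038 → 2.3038 bits.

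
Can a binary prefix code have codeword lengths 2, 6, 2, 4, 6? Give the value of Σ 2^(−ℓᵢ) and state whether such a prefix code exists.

0.59375; yes

With common denominator 2^6 = 64: Σ 2^(−ℓᵢ) = 16/64 + 1/64 + 16/64 + 4/64 + 1/64 = 38/64 = 0.59375.
Kraft's inequality requires Σ ≤ 1; here Σ = 0.59375 ≤ 1, so such a prefix code exists.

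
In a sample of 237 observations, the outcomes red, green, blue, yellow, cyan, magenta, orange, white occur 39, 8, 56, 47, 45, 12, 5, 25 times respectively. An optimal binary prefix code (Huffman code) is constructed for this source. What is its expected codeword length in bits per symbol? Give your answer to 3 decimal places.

2.726 bits/symbol

Probabilities are the counts divided by 237.
Repeatedly combine the two least-probable nodes; the expected code length is the sum of the merged weights.
merge 5/237 + 8/237 → 13/237
merge 4/79 + 13/237 → 25/237
merge 25/237 + 25/237 → 50/237
merge 13/79 + 15/79 → 28/79
merge 47/237 + 50/237 → 97/237
merge 56/237 + 28/79 → 140/237
merge 97/237 + 140/237 → 1
L = 13/237 + 25/237 + 50/237 + 28/79 + 97/237 + 140/237 + 1 = 646/237 ≈ 2.726 bits/symbol.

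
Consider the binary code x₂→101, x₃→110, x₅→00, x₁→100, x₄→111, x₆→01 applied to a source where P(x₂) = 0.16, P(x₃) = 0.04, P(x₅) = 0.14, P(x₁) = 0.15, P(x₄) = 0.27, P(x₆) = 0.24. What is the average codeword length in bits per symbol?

2.62 bits/symbol

L̄ = Σ pᵢ·ℓᵢ = 0.16·3 + 0.04·3 + 0.14·2 + 0.15·3 + 0.27·3 + 0.24·2 = 2.62 bits/symbol.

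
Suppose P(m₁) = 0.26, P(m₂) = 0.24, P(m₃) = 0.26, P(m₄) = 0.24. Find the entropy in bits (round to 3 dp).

H = −Σ pᵢ log₂ pᵢ.
−0.26·log₂(0.26) = 0.5053
−0.24·log₂(0.24) = 0.4941
−0.26·log₂(0.26) = 0.5053
−0.24·log₂(0.24) = 0.4941
Sum ≈ 1.9988 → 1.999 bits.

1.999 bits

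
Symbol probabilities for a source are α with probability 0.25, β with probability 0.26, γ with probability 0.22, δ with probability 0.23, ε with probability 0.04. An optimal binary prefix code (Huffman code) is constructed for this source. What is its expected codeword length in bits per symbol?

Repeatedly combine the two least-probable nodes; the expected code length is the sum of the merged weights.
merge 1/25 + 11/50 → 13/50
merge 23/100 + 1/4 → 12/25
merge 13/50 + 13/50 → 13/25
merge 12/25 + 13/25 → 1
L = 13/50 + 12/25 + 13/25 + 1 = 113/50 = 2.26 bits/symbol.

2.26 bits/symbol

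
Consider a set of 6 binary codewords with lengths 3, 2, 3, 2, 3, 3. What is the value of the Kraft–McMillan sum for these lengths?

1

With common denominator 2^3 = 8: Σ 2^(−ℓᵢ) = 1/8 + 2/8 + 1/8 + 2/8 + 1/8 + 1/8 = 8/8 = 1.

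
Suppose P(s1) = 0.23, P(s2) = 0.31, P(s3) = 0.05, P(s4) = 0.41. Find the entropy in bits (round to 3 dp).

H = −Σ pᵢ log₂ pᵢ.
−0.23·log₂(0.23) = 0.4877
−0.31·log₂(0.31) = 0.5238
−0.05·log₂(0.05) = 0.2161
−0.41·log₂(0.41) = 0.5274
Sum ≈ 1.7549 → 1.755 bits.

1.755 bits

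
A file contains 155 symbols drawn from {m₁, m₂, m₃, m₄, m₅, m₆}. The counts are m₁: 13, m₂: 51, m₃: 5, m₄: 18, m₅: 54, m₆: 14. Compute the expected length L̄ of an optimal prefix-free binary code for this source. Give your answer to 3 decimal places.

Probabilities are the counts divided by 155.
Repeatedly combine the two least-probable nodes; the expected code length is the sum of the merged weights.
merge 1/31 + 13/155 → 18/155
merge 14/155 + 18/155 → 32/155
merge 18/155 + 32/155 → 10/31
merge 10/31 + 51/155 → 101/155
merge 54/155 + 101/155 → 1
L = 18/155 + 32/155 + 10/31 + 101/155 + 1 = 356/155 ≈ 2.297 bits/symbol.

2.297 bits/symbol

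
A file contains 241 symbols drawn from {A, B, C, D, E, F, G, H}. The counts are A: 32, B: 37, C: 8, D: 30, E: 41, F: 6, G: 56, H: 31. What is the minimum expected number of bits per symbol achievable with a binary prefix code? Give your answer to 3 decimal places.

2.826 bits/symbol

Probabilities are the counts divided by 241.
Repeatedly combine the two least-probable nodes; the expected code length is the sum of the merged weights.
merge 6/241 + 8/241 → 14/241
merge 14/241 + 30/241 → 44/241
merge 31/241 + 32/241 → 63/241
merge 37/241 + 41/241 → 78/241
merge 44/241 + 56/241 → 100/241
merge 63/241 + 78/241 → 141/241
merge 100/241 + 141/241 → 1
L = 14/241 + 44/241 + 63/241 + 78/241 + 100/241 + 141/241 + 1 = 681/241 ≈ 2.826 bits/symbol.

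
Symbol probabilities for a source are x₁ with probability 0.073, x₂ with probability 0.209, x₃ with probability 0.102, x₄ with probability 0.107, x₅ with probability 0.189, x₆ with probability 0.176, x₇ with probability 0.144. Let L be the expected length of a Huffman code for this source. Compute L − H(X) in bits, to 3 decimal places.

0.050 bits

Entropy H = −Σ p log₂ p ≈ 2.7266 bits.
Huffman merges: 73/1000+51/500→7/40; 107/1000+18/125→251/1000; 7/40+22/125→351/1000; 189/1000+209/1000→199/500; 251/1000+351/1000→301/500; 199/500+301/500→1. L = 2777/1000 ≈ 2.7770.
L − H = 2.7770 − 2.7266 = 0.050 bits.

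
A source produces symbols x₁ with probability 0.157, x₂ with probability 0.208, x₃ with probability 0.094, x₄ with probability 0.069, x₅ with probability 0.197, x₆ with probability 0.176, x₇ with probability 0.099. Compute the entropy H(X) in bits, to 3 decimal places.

H = −Σ pᵢ log₂ pᵢ.
−0.157·log₂(0.157) = 0.4194
−0.208·log₂(0.208) = 0.4712
−0.094·log₂(0.094) = 0.3207
−0.069·log₂(0.069) = 0.2662
−0.197·log₂(0.197) = 0.4617
−0.176·log₂(0.176) = 0.4411
−0.099·log₂(0.099) = 0.3303
Sum ≈ 2.7105 → 2.711 bits.

2.711 bits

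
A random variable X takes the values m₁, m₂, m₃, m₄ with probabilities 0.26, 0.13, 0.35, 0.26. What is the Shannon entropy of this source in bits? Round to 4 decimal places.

1.9233 bits

H = −Σ pᵢ log₂ pᵢ.
−0.26·log₂(0.26) = 0.5053
−0.13·log₂(0.13) = 0.3826
−0.35·log₂(0.35) = 0.5301
−0.26·log₂(0.26) = 0.5053
Sum ≈ 1.9233 → 1.9233 bits.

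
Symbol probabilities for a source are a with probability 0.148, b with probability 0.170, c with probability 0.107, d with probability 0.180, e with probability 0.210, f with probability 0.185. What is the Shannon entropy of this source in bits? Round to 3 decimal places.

H = −Σ pᵢ log₂ pᵢ.
−0.148·log₂(0.148) = 0.4079
−0.170·log₂(0.170) = 0.4346
−0.107·log₂(0.107) = 0.3450
−0.180·log₂(0.180) = 0.4453
−0.210·log₂(0.210) = 0.4728
−0.185·log₂(0.185) = 0.4504
Sum ≈ 2.5560 → 2.556 bits.

2.556 bits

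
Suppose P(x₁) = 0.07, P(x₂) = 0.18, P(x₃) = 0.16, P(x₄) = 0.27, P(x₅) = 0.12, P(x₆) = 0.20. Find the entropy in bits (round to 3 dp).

H = −Σ pᵢ log₂ pᵢ.
−0.07·log₂(0.07) = 0.2686
−0.18·log₂(0.18) = 0.4453
−0.16·log₂(0.16) = 0.4230
−0.27·log₂(0.27) = 0.5100
−0.12·log₂(0.12) = 0.3671
−0.20·log₂(0.20) = 0.4644
Sum ≈ 2.4784 → 2.478 bits.

2.478 bits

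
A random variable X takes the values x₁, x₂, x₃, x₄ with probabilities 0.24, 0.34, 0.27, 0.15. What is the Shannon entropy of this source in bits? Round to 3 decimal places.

1.944 bits

H = −Σ pᵢ log₂ pᵢ.
−0.24·log₂(0.24) = 0.4941
−0.34·log₂(0.34) = 0.5292
−0.27·log₂(0.27) = 0.5100
−0.15·log₂(0.15) = 0.4105
Sum ≈ 1.9439 → 1.944 bits.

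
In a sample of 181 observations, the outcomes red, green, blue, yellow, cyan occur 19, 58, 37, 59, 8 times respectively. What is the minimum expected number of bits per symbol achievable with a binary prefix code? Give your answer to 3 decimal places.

Probabilities are the counts divided by 181.
Repeatedly combine the two least-probable nodes; the expected code length is the sum of the merged weights.
merge 8/181 + 19/181 → 27/181
merge 27/181 + 37/181 → 64/181
merge 58/181 + 59/181 → 117/181
merge 64/181 + 117/181 → 1
L = 27/181 + 64/181 + 117/181 + 1 = 389/181 ≈ 2.149 bits/symbol.

2.149 bits/symbol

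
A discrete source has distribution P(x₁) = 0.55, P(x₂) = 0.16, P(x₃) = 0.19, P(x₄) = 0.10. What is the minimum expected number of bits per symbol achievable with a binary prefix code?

Repeatedly combine the two least-probable nodes; the expected code length is the sum of the merged weights.
merge 1/10 + 4/25 → 13/50
merge 19/100 + 13/50 → 9/20
merge 9/20 + 11/20 → 1
L = 13/50 + 9/20 + 1 = 171/100 = 1.71 bits/symbol.

1.71 bits/symbol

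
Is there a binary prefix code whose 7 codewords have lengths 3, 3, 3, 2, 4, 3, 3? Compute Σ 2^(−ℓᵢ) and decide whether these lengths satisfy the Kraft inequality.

0.9375; yes

With common denominator 2^4 = 16: Σ 2^(−ℓᵢ) = 2/16 + 2/16 + 2/16 + 4/16 + 1/16 + 2/16 + 2/16 = 15/16 = 0.9375.
Kraft's inequality requires Σ ≤ 1; here Σ = 0.9375 ≤ 1, so such a prefix code exists.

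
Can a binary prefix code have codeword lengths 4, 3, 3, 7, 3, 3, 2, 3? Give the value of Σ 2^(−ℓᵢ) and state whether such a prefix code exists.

With common denominator 2^7 = 128: Σ 2^(−ℓᵢ) = 8/128 + 16/128 + 16/128 + 1/128 + 16/128 + 16/128 + 32/128 + 16/128 = 121/128 = 0.9453125.
Kraft's inequality requires Σ ≤ 1; here Σ = 0.9453125 ≤ 1, so such a prefix code exists.

0.9453125; yes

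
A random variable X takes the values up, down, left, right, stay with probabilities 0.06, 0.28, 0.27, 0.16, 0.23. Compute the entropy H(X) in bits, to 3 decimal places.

2.178 bits

H = −Σ pᵢ log₂ pᵢ.
−0.06·log₂(0.06) = 0.2435
−0.28·log₂(0.28) = 0.5142
−0.27·log₂(0.27) = 0.5100
−0.16·log₂(0.16) = 0.4230
−0.23·log₂(0.23) = 0.4877
Sum ≈ 2.1785 → 2.178 bits.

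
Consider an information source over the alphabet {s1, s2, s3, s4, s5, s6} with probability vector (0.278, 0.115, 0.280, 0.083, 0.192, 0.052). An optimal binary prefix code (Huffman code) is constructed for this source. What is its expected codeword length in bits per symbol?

2.385 bits/symbol

Repeatedly combine the two least-probable nodes; the expected code length is the sum of the merged weights.
merge 13/250 + 83/1000 → 27/200
merge 23/200 + 27/200 → 1/4
merge 24/125 + 1/4 → 221/500
merge 139/500 + 7/25 → 279/500
merge 221/500 + 279/500 → 1
L = 27/200 + 1/4 + 221/500 + 279/500 + 1 = 477/200 = 2.385 bits/symbol.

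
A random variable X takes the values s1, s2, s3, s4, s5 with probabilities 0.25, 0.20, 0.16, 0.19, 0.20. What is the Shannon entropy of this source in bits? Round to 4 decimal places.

2.3070 bits

H = −Σ pᵢ log₂ pᵢ.
−0.25·log₂(0.25) = 0.5000
−0.20·log₂(0.20) = 0.4644
−0.16·log₂(0.16) = 0.4230
−0.19·log₂(0.19) = 0.4552
−0.20·log₂(0.20) = 0.4644
Sum ≈ 2.3070 → 2.3070 bits.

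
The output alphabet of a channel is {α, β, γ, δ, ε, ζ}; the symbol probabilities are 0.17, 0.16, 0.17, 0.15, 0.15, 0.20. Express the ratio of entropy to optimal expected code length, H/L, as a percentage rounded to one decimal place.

Entropy H = −Σ p log₂ p ≈ 2.5777 bits.
Huffman merges: 3/20+3/20→3/10; 4/25+17/100→33/100; 17/100+1/5→37/100; 3/10+33/100→63/100; 37/100+63/100→1. L = 263/100 ≈ 2.6300.
Efficiency = H/L = 2.5777/2.6300 = 98.0%.

98.0%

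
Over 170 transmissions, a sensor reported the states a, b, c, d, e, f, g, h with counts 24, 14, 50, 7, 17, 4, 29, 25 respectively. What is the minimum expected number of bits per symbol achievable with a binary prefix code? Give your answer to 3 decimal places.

2.747 bits/symbol

Probabilities are the counts divided by 170.
Repeatedly combine the two least-probable nodes; the expected code length is the sum of the merged weights.
merge 2/85 + 7/170 → 11/170
merge 11/170 + 7/85 → 5/34
merge 1/10 + 12/85 → 41/170
merge 5/34 + 5/34 → 5/17
merge 29/170 + 41/170 → 7/17
merge 5/17 + 5/17 → 10/17
merge 7/17 + 10/17 → 1
L = 11/170 + 5/34 + 41/170 + 5/17 + 7/17 + 10/17 + 1 = 467/170 ≈ 2.747 bits/symbol.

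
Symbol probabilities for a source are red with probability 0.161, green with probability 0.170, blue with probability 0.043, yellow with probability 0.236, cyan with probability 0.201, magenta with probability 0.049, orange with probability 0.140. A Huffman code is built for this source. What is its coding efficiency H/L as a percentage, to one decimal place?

Entropy H = −Σ p log₂ p ≈ 2.6212 bits.
Huffman merges: 43/1000+49/1000→23/250; 23/250+7/50→29/125; 161/1000+17/100→331/1000; 201/1000+29/125→433/1000; 59/250+331/1000→567/1000; 433/1000+567/1000→1. L = 531/200 ≈ 2.6550.
Efficiency = H/L = 2.6212/2.6550 = 98.7%.

98.7%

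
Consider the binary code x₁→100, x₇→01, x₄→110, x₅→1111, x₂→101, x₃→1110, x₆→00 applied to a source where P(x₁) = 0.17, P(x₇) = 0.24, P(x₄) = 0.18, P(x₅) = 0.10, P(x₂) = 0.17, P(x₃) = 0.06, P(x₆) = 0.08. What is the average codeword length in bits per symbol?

L̄ = Σ pᵢ·ℓᵢ = 0.17·3 + 0.24·2 + 0.18·3 + 0.10·4 + 0.17·3 + 0.06·4 + 0.08·2 = 2.84 bits/symbol.

2.84 bits/symbol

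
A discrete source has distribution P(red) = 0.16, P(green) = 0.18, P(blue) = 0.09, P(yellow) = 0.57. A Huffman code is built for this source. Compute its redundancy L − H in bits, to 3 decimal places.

Entropy H = −Σ p log₂ p ≈ 1.6432 bits.
Huffman merges: 9/100+4/25→1/4; 9/50+1/4→43/100; 43/100+57/100→1. L = 42/25 ≈ 1.6800.
L − H = 1.6800 − 1.6432 = 0.037 bits.

0.037 bits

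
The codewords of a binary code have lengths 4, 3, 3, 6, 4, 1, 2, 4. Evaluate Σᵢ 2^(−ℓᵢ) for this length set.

1.203125

With common denominator 2^6 = 64: Σ 2^(−ℓᵢ) = 4/64 + 8/64 + 8/64 + 1/64 + 4/64 + 32/64 + 16/64 + 4/64 = 77/64 = 1.203125.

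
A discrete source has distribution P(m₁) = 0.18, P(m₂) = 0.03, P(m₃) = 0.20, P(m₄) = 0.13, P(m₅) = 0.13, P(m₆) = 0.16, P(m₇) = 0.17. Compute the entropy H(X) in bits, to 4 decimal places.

2.6844 bits

H = −Σ pᵢ log₂ pᵢ.
−0.18·log₂(0.18) = 0.4453
−0.03·log₂(0.03) = 0.1518
−0.20·log₂(0.20) = 0.4644
−0.13·log₂(0.13) = 0.3826
−0.13·log₂(0.13) = 0.3826
−0.16·log₂(0.16) = 0.4230
−0.17·log₂(0.17) = 0.4346
Sum ≈ 2.6844 → 2.6844 bits.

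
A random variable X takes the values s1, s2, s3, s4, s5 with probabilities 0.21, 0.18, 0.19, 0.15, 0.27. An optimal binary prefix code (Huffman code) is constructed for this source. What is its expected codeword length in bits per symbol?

2.33 bits/symbol

Repeatedly combine the two least-probable nodes; the expected code length is the sum of the merged weights.
merge 3/20 + 9/50 → 33/100
merge 19/100 + 21/100 → 2/5
merge 27/100 + 33/100 → 3/5
merge 2/5 + 3/5 → 1
L = 33/100 + 2/5 + 3/5 + 1 = 233/100 = 2.33 bits/symbol.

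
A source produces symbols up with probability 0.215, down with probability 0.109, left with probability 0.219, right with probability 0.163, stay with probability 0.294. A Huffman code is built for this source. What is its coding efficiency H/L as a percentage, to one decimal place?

Entropy H = −Σ p log₂ p ≈ 2.2510 bits.
Huffman merges: 109/1000+163/1000→34/125; 43/200+219/1000→217/500; 34/125+147/500→283/500; 217/500+283/500→1. L = 284/125 ≈ 2.2720.
Efficiency = H/L = 2.2510/2.2720 = 99.1%.

99.1%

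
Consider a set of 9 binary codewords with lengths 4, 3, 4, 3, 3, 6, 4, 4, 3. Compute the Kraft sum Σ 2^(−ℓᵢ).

0.765625

With common denominator 2^6 = 64: Σ 2^(−ℓᵢ) = 4/64 + 8/64 + 4/64 + 8/64 + 8/64 + 1/64 + 4/64 + 4/64 + 8/64 = 49/64 = 0.765625.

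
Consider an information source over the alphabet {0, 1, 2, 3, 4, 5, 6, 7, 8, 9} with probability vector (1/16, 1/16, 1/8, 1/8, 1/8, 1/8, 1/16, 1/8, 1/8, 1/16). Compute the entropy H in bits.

3.25 bits

Each probability is a power of 1/2, so log₂(1/p) is an integer.
H = Σ p·log₂(1/p) = 1/16·4 + 1/16·4 + 1/8·3 + 1/8·3 + 1/8·3 + 1/8·3 + 1/16·4 + 1/8·3 + 1/8·3 + 1/16·4 = 3.25 bits.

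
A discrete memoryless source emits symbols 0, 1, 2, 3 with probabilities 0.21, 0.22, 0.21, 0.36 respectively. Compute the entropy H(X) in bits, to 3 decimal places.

1.957 bits

H = −Σ pᵢ log₂ pᵢ.
−0.21·log₂(0.21) = 0.4728
−0.22·log₂(0.22) = 0.4806
−0.21·log₂(0.21) = 0.4728
−0.36·log₂(0.36) = 0.5306
Sum ≈ 1.9568 → 1.957 bits.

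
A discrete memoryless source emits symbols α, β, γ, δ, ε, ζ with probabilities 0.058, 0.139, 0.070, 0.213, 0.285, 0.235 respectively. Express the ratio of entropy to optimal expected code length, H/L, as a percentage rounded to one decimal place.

99.6%

Entropy H = −Σ p log₂ p ≈ 2.3848 bits.
Huffman merges: 29/500+7/100→16/125; 16/125+139/1000→267/1000; 213/1000+47/200→56/125; 267/1000+57/200→69/125; 56/125+69/125→1. L = 479/200 ≈ 2.3950.
Efficiency = H/L = 2.3848/2.3950 = 99.6%.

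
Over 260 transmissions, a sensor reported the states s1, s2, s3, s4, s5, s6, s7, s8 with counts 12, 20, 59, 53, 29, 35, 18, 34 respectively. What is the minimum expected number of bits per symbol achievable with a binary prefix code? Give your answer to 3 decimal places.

Probabilities are the counts divided by 260.
Repeatedly combine the two least-probable nodes; the expected code length is the sum of the merged weights.
merge 3/65 + 9/130 → 3/26
merge 1/13 + 29/260 → 49/260
merge 3/26 + 17/130 → 16/65
merge 7/52 + 49/260 → 21/65
merge 53/260 + 59/260 → 28/65
merge 16/65 + 21/65 → 37/65
merge 28/65 + 37/65 → 1
L = 3/26 + 49/260 + 16/65 + 21/65 + 28/65 + 37/65 + 1 = 747/260 ≈ 2.873 bits/symbol.

2.873 bits/symbol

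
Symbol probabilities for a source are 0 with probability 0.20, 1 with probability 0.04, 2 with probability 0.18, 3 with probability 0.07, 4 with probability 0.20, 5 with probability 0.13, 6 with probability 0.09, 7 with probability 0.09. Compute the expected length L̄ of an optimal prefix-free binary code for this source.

Repeatedly combine the two least-probable nodes; the expected code length is the sum of the merged weights.
merge 1/25 + 7/100 → 11/100
merge 9/100 + 9/100 → 9/50
merge 11/100 + 13/100 → 6/25
merge 9/50 + 9/50 → 9/25
merge 1/5 + 1/5 → 2/5
merge 6/25 + 9/25 → 3/5
merge 2/5 + 3/5 → 1
L = 11/100 + 9/50 + 6/25 + 9/25 + 2/5 + 3/5 + 1 = 289/100 = 2.89 bits/symbol.

2.89 bits/symbol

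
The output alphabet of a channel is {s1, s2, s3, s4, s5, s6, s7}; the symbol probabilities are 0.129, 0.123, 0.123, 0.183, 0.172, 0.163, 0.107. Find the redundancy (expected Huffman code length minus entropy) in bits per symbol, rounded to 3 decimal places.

0.035 bits

Entropy H = −Σ p log₂ p ≈ 2.7816 bits.
Huffman merges: 107/1000+123/1000→23/100; 123/1000+129/1000→63/250; 163/1000+43/250→67/200; 183/1000+23/100→413/1000; 63/250+67/200→587/1000; 413/1000+587/1000→1. L = 2817/1000 ≈ 2.8170.
L − H = 2.8170 − 2.7816 = 0.035 bits.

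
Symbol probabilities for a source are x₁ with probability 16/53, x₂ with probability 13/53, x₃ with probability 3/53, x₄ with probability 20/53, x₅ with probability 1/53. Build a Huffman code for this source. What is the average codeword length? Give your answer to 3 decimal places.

Repeatedly combine the two least-probable nodes; the expected code length is the sum of the merged weights.
merge 1/53 + 3/53 → 4/53
merge 4/53 + 13/53 → 17/53
merge 16/53 + 17/53 → 33/53
merge 20/53 + 33/53 → 1
L = 4/53 + 17/53 + 33/53 + 1 = 107/53 ≈ 2.019 bits/symbol.

2.019 bits/symbol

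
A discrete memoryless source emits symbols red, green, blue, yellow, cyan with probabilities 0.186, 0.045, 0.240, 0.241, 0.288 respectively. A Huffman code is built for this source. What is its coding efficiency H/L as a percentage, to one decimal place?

96.8%

Entropy H = −Σ p log₂ p ≈ 2.1588 bits.
Huffman merges: 9/200+93/500→231/1000; 231/1000+6/25→471/1000; 241/1000+36/125→529/1000; 471/1000+529/1000→1. L = 2231/1000 ≈ 2.2310.
Efficiency = H/L = 2.1588/2.2310 = 96.8%.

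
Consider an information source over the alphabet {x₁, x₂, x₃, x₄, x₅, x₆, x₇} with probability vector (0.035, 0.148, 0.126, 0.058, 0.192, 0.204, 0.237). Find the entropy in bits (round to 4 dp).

H = −Σ pᵢ log₂ pᵢ.
−0.035·log₂(0.035) = 0.1693
−0.148·log₂(0.148) = 0.4079
−0.126·log₂(0.126) = 0.3766
−0.058·log₂(0.058) = 0.2383
−0.192·log₂(0.192) = 0.4571
−0.204·log₂(0.204) = 0.4678
−0.237·log₂(0.237) = 0.4923
Sum ≈ 2.6092 → 2.6092 bits.

2.6092 bits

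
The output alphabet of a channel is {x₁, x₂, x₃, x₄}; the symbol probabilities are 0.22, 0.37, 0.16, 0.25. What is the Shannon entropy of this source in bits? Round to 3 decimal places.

H = −Σ pᵢ log₂ pᵢ.
−0.22·log₂(0.22) = 0.4806
−0.37·log₂(0.37) = 0.5307
−0.16·log₂(0.16) = 0.4230
−0.25·log₂(0.25) = 0.5000
Sum ≈ 1.9343 → 1.934 bits.

1.934 bits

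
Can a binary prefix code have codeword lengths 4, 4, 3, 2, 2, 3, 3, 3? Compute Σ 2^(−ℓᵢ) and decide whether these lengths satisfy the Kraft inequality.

1.125; no

With common denominator 2^4 = 16: Σ 2^(−ℓᵢ) = 1/16 + 1/16 + 2/16 + 4/16 + 4/16 + 2/16 + 2/16 + 2/16 = 18/16 = 1.125.
Kraft's inequality requires Σ ≤ 1; here Σ = 1.125 > 1, so no such prefix code exists.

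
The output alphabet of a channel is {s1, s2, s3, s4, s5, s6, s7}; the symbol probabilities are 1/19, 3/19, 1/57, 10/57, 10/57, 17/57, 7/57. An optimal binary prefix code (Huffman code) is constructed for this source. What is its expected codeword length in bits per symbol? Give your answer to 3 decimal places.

2.596 bits/symbol

Repeatedly combine the two least-probable nodes; the expected code length is the sum of the merged weights.
merge 1/57 + 1/19 → 4/57
merge 4/57 + 7/57 → 11/57
merge 3/19 + 10/57 → 1/3
merge 10/57 + 11/57 → 7/19
merge 17/57 + 1/3 → 12/19
merge 7/19 + 12/19 → 1
L = 4/57 + 11/57 + 1/3 + 7/19 + 12/19 + 1 = 148/57 ≈ 2.596 bits/symbol.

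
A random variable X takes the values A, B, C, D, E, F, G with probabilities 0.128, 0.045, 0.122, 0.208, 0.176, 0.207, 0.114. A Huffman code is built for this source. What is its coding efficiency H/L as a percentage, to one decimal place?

98.1%

Entropy H = −Σ p log₂ p ≈ 2.6910 bits.
Huffman merges: 9/200+57/500→159/1000; 61/500+16/125→1/4; 159/1000+22/125→67/200; 207/1000+26/125→83/200; 1/4+67/200→117/200; 83/200+117/200→1. L = 343/125 ≈ 2.7440.
Efficiency = H/L = 2.6910/2.7440 = 98.1%.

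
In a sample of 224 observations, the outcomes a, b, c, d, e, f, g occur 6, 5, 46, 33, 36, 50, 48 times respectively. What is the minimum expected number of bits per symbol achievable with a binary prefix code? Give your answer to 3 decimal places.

Probabilities are the counts divided by 224.
Repeatedly combine the two least-probable nodes; the expected code length is the sum of the merged weights.
merge 5/224 + 3/112 → 11/224
merge 11/224 + 33/224 → 11/56
merge 9/56 + 11/56 → 5/14
merge 23/112 + 3/14 → 47/112
merge 25/112 + 5/14 → 65/112
merge 47/112 + 65/112 → 1
L = 11/224 + 11/56 + 5/14 + 47/112 + 65/112 + 1 = 583/224 ≈ 2.603 bits/symbol.

2.603 bits/symbol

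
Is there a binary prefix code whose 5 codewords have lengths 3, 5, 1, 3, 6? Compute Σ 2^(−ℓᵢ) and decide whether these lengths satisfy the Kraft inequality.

0.796875; yes

With common denominator 2^6 = 64: Σ 2^(−ℓᵢ) = 8/64 + 2/64 + 32/64 + 8/64 + 1/64 = 51/64 = 0.796875.
Kraft's inequality requires Σ ≤ 1; here Σ = 0.796875 ≤ 1, so such a prefix code exists.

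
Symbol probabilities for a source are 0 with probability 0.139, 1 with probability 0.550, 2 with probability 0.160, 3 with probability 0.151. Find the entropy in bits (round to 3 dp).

1.705 bits

H = −Σ pᵢ log₂ pᵢ.
−0.139·log₂(0.139) = 0.3957
−0.550·log₂(0.550) = 0.4744
−0.160·log₂(0.160) = 0.4230
−0.151·log₂(0.151) = 0.4118
Sum ≈ 1.7049 → 1.705 bits.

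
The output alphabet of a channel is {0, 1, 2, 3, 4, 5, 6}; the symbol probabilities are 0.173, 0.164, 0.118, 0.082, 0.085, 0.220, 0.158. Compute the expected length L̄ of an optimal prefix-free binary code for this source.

Repeatedly combine the two least-probable nodes; the expected code length is the sum of the merged weights.
merge 41/500 + 17/200 → 167/1000
merge 59/500 + 79/500 → 69/250
merge 41/250 + 167/1000 → 331/1000
merge 173/1000 + 11/50 → 393/1000
merge 69/250 + 331/1000 → 607/1000
merge 393/1000 + 607/1000 → 1
L = 167/1000 + 69/250 + 331/1000 + 393/1000 + 607/1000 + 1 = 1387/500 = 2.774 bits/symbol.

2.774 bits/symbol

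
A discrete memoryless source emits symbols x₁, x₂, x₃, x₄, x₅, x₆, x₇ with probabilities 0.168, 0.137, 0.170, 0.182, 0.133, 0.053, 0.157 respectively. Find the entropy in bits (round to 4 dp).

2.7382 bits

H = −Σ pᵢ log₂ pᵢ.
−0.168·log₂(0.168) = 0.4323
−0.137·log₂(0.137) = 0.3929
−0.170·log₂(0.170) = 0.4346
−0.182·log₂(0.182) = 0.4474
−0.133·log₂(0.133) = 0.3871
−0.053·log₂(0.053) = 0.2246
−0.157·log₂(0.157) = 0.4194
Sum ≈ 2.7382 → 2.7382 bits.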